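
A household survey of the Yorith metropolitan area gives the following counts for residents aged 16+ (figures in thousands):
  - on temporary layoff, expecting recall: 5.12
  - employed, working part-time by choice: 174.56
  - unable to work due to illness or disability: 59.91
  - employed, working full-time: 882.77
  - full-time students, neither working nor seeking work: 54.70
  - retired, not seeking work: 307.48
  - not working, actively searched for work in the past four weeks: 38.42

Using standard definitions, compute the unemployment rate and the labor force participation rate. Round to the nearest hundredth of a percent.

Employed = 174.56 + 882.77 = 1,057.33 thousand.
Unemployed = 5.12 + 38.42 = 43.54 thousand (jobless and actively searching, or on temporary layoff).
Labor force = 1,057.33 + 43.54 = 1,100.87 thousand.
Not in labor force = 59.91 + 54.70 + 307.48 = 422.09 thousand (those not working and not actively searching are outside the labor force).
Civilian working-age population = 1,100.87 + 422.09 = 1,522.96 thousand.
Unemployment rate = 43.54 / 1,100.87 = 3.96%.
Labor force participation rate = 1,100.87 / 1,522.96 = 72.28%.

Unemployment rate ≈ 3.96%; labor force participation rate ≈ 72.28%.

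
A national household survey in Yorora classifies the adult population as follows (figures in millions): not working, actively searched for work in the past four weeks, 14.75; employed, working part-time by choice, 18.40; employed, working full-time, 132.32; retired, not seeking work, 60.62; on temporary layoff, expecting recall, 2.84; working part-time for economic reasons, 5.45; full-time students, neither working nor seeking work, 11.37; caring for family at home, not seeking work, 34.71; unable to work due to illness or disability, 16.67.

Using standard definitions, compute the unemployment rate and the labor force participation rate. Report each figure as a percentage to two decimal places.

Employed = 18.40 + 132.32 + 5.45 = 156.17 million (anyone who worked, including part-time for economic reasons, counts as employed).
Unemployed = 14.75 + 2.84 = 17.59 million (jobless and actively searching, or on temporary layoff).
Labor force = 156.17 + 17.59 = 173.76 million.
Not in labor force = 60.62 + 11.37 + 34.71 + 16.67 = 123.37 million (those not working and not actively searching are outside the labor force).
Civilian working-age population = 173.76 + 123.37 = 297.13 million.
Unemployment rate = 17.59 / 173.76 = 10.12%.
Labor force participation rate = 173.76 / 297.13 = 58.48%.

Unemployment rate ≈ 10.12%; labor force participation rate ≈ 58.48%.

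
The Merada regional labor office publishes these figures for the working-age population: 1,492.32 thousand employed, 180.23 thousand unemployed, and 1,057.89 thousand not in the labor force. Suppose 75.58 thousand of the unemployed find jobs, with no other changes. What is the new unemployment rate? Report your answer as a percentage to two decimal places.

Initially, labor force = 1,492.32 + 180.23 = 1,672.55 thousand, so u = 180.23/1,672.55 = 10.78%.
After the change, unemployed falls and employed rises by 75.58; labor force unchanged → E = 1,567.90, U = 104.65, labor force = 1,672.55 thousand.
New unemployment rate = 104.65 / 1,672.55 = 6.26%.

New unemployment rate ≈ 6.26%.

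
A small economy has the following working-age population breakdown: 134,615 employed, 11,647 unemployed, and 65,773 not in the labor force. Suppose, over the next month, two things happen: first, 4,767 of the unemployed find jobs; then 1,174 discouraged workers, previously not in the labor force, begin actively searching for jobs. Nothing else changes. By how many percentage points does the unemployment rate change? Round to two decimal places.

The unemployment rate changes by −2.50 percentage points.

Initially, labor force = 134,615 + 11,647 = 146,262, so u = 11,647/146,262 = 7.96%.
After the first change, unemployed falls and employed rises by 4,767; labor force unchanged → E = 139,382, U = 6,880, labor force = 146,262.
After the second change, unemployed and labor force both rise by 1,174 → E = 139,382, U = 8,054, labor force = 147,436.
New unemployment rate = 8,054 / 147,436 = 5.46%.
Change = 5.46% − 7.96% = −2.50 percentage points.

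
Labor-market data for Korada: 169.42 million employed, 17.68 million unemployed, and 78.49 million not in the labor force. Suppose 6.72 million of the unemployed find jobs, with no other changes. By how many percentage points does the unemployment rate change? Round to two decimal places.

The unemployment rate changes by −3.59 percentage points.

Initially, labor force = 169.42 + 17.68 = 187.10 million, so u = 17.68/187.10 = 9.45%.
After the change, unemployed falls and employed rises by 6.72; labor force unchanged → E = 176.14, U = 10.96, labor force = 187.10 million.
New unemployment rate = 10.96 / 187.10 = 5.86%.
Change = 5.86% − 9.45% = −3.59 percentage points.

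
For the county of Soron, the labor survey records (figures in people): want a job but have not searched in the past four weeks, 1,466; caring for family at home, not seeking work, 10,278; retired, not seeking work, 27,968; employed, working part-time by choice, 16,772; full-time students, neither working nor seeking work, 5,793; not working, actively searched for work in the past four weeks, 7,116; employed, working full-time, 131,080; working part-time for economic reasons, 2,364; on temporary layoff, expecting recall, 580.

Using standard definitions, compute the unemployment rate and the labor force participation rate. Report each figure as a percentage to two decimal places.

Employed = 16,772 + 131,080 + 2,364 = 150,216 (anyone who worked, including part-time for economic reasons, counts as employed).
Unemployed = 7,116 + 580 = 7,696 (jobless and actively searching, or on temporary layoff).
Labor force = 150,216 + 7,696 = 157,912.
Not in labor force = 1,466 + 10,278 + 27,968 + 5,793 = 45,505 (those not working and not actively searching are outside the labor force — including those who want a job but have given up searching).
Civilian working-age population = 157,912 + 45,505 = 203,417.
Unemployment rate = 7,696 / 157,912 = 4.87%.
Labor force participation rate = 157,912 / 203,417 = 77.63%.

Unemployment rate ≈ 4.87%; labor force participation rate ≈ 77.63%.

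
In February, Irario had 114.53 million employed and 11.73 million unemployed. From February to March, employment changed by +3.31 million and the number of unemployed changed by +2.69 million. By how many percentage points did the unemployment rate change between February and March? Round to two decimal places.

February: labor force = 114.53 + 11.73 = 126.26; u = 11.73/126.26 = 9.29%.
March: labor force = 117.84 + 14.42 = 132.26; u = 14.42/132.26 = 10.90%.
Change = 10.90% − 9.29% = +1.61 pp.

The unemployment rate changed by +1.61 percentage points.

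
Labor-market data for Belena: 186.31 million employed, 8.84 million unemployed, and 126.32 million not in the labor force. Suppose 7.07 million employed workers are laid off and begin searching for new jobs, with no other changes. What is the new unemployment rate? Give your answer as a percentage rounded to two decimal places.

Initially, labor force = 186.31 + 8.84 = 195.15 million, so u = 8.84/195.15 = 4.53%.
After the change, employed falls and unemployed rises by 7.07; labor force unchanged → E = 179.24, U = 15.91, labor force = 195.15 million.
New unemployment rate = 15.91 / 195.15 = 8.15%.

New unemployment rate ≈ 8.15%.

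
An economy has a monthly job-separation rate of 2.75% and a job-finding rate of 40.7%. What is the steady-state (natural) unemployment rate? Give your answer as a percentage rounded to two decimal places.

At steady state the flows balance: s·E = f·U, so U/(E+U) = s/(s+f).
u* = 2.75 / (2.75 + 40.7) = 2.75 / 43.45 = 6.33%.

Steady-state unemployment rate ≈ 6.33%.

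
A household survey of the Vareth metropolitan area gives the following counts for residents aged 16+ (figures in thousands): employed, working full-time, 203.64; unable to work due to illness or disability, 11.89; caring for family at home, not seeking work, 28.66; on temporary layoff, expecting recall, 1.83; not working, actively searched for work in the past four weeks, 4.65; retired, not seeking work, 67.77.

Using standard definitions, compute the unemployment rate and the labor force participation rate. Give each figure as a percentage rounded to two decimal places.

Employed = 203.64 thousand.
Unemployed = 1.83 + 4.65 = 6.48 thousand (jobless and actively searching, or on temporary layoff).
Labor force = 203.64 + 6.48 = 210.12 thousand.
Not in labor force = 11.89 + 28.66 + 67.77 = 108.32 thousand (those not working and not actively searching are outside the labor force).
Civilian working-age population = 210.12 + 108.32 = 318.44 thousand.
Unemployment rate = 6.48 / 210.12 = 3.08%.
Labor force participation rate = 210.12 / 318.44 = 65.98%.

Unemployment rate ≈ 3.08%; labor force participation rate ≈ 65.98%.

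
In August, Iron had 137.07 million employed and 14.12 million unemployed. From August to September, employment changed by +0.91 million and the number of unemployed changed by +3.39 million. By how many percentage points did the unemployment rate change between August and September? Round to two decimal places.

The unemployment rate changed by +1.92 percentage points.

August: labor force = 137.07 + 14.12 = 151.19; u = 14.12/151.19 = 9.34%.
September: labor force = 137.98 + 17.51 = 155.49; u = 17.51/155.49 = 11.26%.
Change = 11.26% − 9.34% = +1.92 pp.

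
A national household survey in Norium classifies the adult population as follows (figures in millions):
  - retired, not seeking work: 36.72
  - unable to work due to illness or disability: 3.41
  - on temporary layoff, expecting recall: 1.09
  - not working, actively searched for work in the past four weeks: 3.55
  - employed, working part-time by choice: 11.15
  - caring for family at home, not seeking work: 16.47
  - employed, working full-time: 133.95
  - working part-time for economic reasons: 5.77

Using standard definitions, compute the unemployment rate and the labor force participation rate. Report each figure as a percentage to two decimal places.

Unemployment rate ≈ 2.98%; labor force participation rate ≈ 73.32%.

Employed = 11.15 + 133.95 + 5.77 = 150.87 million (anyone who worked, including part-time for economic reasons, counts as employed).
Unemployed = 1.09 + 3.55 = 4.64 million (jobless and actively searching, or on temporary layoff).
Labor force = 150.87 + 4.64 = 155.51 million.
Not in labor force = 36.72 + 3.41 + 16.47 = 56.60 million (those not working and not actively searching are outside the labor force).
Civilian working-age population = 155.51 + 56.60 = 212.11 million.
Unemployment rate = 4.64 / 155.51 = 2.98%.
Labor force participation rate = 155.51 / 212.11 = 73.32%.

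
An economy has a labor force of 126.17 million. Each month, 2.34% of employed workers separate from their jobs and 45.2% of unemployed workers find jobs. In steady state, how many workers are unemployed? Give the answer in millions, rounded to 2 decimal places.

About 6.21 million are unemployed in steady state.

Steady-state unemployment rate u* = s/(s+f) = 2.34/(2.34+45.2) = 0.049222.
Unemployed = u* × labor force = 0.049222 × 126.17 ≈ 6.21 million.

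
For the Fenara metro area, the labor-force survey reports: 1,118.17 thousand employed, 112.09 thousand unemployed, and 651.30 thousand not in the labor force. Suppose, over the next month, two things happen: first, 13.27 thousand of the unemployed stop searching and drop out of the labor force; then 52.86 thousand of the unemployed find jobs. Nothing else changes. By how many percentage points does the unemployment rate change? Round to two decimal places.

The unemployment rate changes by −5.33 percentage points.

Initially, labor force = 1,118.17 + 112.09 = 1,230.26 thousand, so u = 112.09/1,230.26 = 9.11%.
After the first change, unemployed and labor force both fall by 13.27 → E = 1,118.17, U = 98.82, labor force = 1,216.99 thousand.
After the second change, unemployed falls and employed rises by 52.86; labor force unchanged → E = 1,171.03, U = 45.96, labor force = 1,216.99 thousand.
New unemployment rate = 45.96 / 1,216.99 = 3.78%.
Change = 3.78% − 9.11% = −5.33 percentage points.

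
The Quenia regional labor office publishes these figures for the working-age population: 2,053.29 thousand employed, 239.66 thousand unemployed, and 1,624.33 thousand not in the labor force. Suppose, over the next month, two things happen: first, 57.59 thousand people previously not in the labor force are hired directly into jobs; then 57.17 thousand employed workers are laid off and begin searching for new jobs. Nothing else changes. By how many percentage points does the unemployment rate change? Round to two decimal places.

Initially, labor force = 2,053.29 + 239.66 = 2,292.95 thousand, so u = 239.66/2,292.95 = 10.45%.
After the first change, employed and labor force both rise by 57.59; unemployed unchanged → E = 2,110.88, U = 239.66, labor force = 2,350.54 thousand.
After the second change, employed falls and unemployed rises by 57.17; labor force unchanged → E = 2,053.71, U = 296.83, labor force = 2,350.54 thousand.
New unemployment rate = 296.83 / 2,350.54 = 12.63%.
Change = 12.63% − 10.45% = +2.18 percentage points.

The unemployment rate changes by +2.18 percentage points.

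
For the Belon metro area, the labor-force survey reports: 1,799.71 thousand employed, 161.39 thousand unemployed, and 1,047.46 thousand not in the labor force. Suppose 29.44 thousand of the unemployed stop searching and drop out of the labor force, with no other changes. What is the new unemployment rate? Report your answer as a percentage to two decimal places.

New unemployment rate ≈ 6.83%.

Initially, labor force = 1,799.71 + 161.39 = 1,961.10 thousand, so u = 161.39/1,961.10 = 8.23%.
After the change, unemployed and labor force both fall by 29.44 → E = 1,799.71, U = 131.95, labor force = 1,931.66 thousand.
New unemployment rate = 131.95 / 1,931.66 = 6.83%.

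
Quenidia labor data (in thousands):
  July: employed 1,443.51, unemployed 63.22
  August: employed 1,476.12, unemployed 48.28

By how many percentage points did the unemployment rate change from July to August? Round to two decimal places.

July: labor force = 1,443.51 + 63.22 = 1,506.73; u = 63.22/1,506.73 = 4.20%.
August: labor force = 1,476.12 + 48.28 = 1,524.40; u = 48.28/1,524.40 = 3.17%.
Change = 3.17% − 4.20% = −1.03 pp.

The unemployment rate changed by −1.03 percentage points.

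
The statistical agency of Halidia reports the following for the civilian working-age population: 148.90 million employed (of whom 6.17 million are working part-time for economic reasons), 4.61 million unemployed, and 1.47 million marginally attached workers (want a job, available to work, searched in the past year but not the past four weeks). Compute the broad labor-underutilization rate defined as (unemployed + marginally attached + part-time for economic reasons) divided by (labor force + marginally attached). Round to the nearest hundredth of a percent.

Labor force = 148.90 + 4.61 = 153.51 million.
Numerator = 4.61 + 1.47 + 6.17 = 12.25 million.
Denominator = 153.51 + 1.47 = 154.98 million.
Broad rate = 12.25 / 154.98 = 7.90%.

Broad underutilization rate ≈ 7.90%.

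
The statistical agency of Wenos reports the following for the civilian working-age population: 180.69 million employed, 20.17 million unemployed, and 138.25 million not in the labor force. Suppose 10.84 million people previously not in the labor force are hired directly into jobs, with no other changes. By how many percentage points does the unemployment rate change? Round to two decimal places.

The unemployment rate changes by −0.51 percentage points.

Initially, labor force = 180.69 + 20.17 = 200.86 million, so u = 20.17/200.86 = 10.04%.
After the change, employed and labor force both rise by 10.84; unemployed unchanged → E = 191.53, U = 20.17, labor force = 211.70 million.
New unemployment rate = 20.17 / 211.70 = 9.53%.
Change = 9.53% − 10.04% = −0.51 percentage points.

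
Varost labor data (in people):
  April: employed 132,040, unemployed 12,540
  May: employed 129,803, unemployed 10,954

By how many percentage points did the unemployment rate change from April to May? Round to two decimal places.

April: labor force = 132,040 + 12,540 = 144,580; u = 12,540/144,580 = 8.67%.
May: labor force = 129,803 + 10,954 = 140,757; u = 10,954/140,757 = 7.78%.
Change = 7.78% − 8.67% = −0.89 pp.

The unemployment rate changed by −0.89 percentage points.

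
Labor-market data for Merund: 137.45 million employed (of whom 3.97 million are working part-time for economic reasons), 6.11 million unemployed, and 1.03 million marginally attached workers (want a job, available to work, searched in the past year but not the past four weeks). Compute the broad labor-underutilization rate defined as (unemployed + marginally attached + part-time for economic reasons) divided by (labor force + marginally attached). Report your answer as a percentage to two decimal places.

Labor force = 137.45 + 6.11 = 143.56 million.
Numerator = 6.11 + 1.03 + 3.97 = 11.11 million.
Denominator = 143.56 + 1.03 = 144.59 million.
Broad rate = 11.11 / 144.59 = 7.68%.

Broad underutilization rate ≈ 7.68%.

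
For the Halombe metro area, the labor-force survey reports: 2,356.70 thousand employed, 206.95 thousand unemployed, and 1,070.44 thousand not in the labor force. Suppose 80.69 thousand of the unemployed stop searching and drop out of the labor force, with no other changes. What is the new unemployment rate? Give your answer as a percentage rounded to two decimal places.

New unemployment rate ≈ 5.09%.

Initially, labor force = 2,356.70 + 206.95 = 2,563.65 thousand, so u = 206.95/2,563.65 = 8.07%.
After the change, unemployed and labor force both fall by 80.69 → E = 2,356.70, U = 126.26, labor force = 2,482.96 thousand.
New unemployment rate = 126.26 / 2,482.96 = 5.09%.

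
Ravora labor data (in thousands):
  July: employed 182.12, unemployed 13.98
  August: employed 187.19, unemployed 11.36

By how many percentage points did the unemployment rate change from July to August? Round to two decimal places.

July: labor force = 182.12 + 13.98 = 196.10; u = 13.98/196.10 = 7.13%.
August: labor force = 187.19 + 11.36 = 198.55; u = 11.36/198.55 = 5.72%.
Change = 5.72% − 7.13% = −1.41 pp.

The unemployment rate changed by −1.41 percentage points.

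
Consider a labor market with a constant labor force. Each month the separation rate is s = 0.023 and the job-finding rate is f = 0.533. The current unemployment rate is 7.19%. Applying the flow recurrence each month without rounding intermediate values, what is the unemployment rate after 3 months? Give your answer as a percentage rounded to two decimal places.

With a fixed labor force, u_{t+1} = u_t + s·(1−u_t) − f·u_t = u_t·(1−s−f) + s.
Here 1−s−f = 0.444 and s = 0.023.
u_1 = 0.071900 × 0.444 + 0.023 = 0.054924.
u_2 = 0.054924 × 0.444 + 0.023 = 0.047386.
u_3 = 0.047386 × 0.444 + 0.023 = 0.044039.

Unemployment rate after three months ≈ 4.40%.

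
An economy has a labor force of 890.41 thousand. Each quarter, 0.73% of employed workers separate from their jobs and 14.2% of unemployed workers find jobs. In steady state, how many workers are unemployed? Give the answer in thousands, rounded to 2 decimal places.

About 43.54 thousand are unemployed in steady state.

Steady-state unemployment rate u* = s/(s+f) = 0.73/(0.73+14.2) = 0.048895.
Unemployed = u* × labor force = 0.048895 × 890.41 ≈ 43.54 thousand.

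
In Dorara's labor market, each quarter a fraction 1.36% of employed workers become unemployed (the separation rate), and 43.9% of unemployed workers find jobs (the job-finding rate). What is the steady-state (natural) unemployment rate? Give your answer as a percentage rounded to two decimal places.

Steady-state unemployment rate ≈ 3.00%.

At steady state the flows balance: s·E = f·U, so U/(E+U) = s/(s+f).
u* = 1.36 / (1.36 + 43.9) = 1.36 / 45.26 = 3.00%.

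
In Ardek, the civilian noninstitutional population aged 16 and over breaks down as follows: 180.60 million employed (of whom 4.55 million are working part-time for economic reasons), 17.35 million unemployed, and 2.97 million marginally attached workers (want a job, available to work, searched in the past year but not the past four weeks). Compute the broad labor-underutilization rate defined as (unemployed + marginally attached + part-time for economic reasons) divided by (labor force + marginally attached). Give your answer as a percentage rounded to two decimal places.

Broad underutilization rate ≈ 12.38%.

Labor force = 180.60 + 17.35 = 197.95 million.
Numerator = 17.35 + 2.97 + 4.55 = 24.87 million.
Denominator = 197.95 + 2.97 = 200.92 million.
Broad rate = 24.87 / 200.92 = 12.38%.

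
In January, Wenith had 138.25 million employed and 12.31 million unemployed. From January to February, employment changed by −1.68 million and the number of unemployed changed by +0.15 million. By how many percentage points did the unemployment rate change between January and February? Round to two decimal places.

The unemployment rate changed by +0.18 percentage points.

January: labor force = 138.25 + 12.31 = 150.56; u = 12.31/150.56 = 8.18%.
February: labor force = 136.57 + 12.46 = 149.03; u = 12.46/149.03 = 8.36%.
Change = 8.36% − 8.18% = +0.18 pp.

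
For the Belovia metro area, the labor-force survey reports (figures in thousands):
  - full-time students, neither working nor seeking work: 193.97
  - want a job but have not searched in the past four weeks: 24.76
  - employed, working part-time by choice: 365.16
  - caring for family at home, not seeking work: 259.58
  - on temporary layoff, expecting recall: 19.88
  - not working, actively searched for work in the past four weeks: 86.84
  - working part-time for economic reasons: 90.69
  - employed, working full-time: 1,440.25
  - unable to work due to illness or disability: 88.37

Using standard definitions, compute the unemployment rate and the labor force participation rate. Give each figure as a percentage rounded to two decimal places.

Unemployment rate ≈ 5.33%; labor force participation rate ≈ 77.95%.

Employed = 365.16 + 90.69 + 1,440.25 = 1,896.10 thousand (anyone who worked, including part-time for economic reasons, counts as employed).
Unemployed = 19.88 + 86.84 = 106.72 thousand (jobless and actively searching, or on temporary layoff).
Labor force = 1,896.10 + 106.72 = 2,002.82 thousand.
Not in labor force = 193.97 + 24.76 + 259.58 + 88.37 = 566.68 thousand (those not working and not actively searching are outside the labor force — including those who want a job but have given up searching).
Civilian working-age population = 2,002.82 + 566.68 = 2,569.50 thousand.
Unemployment rate = 106.72 / 2,002.82 = 5.33%.
Labor force participation rate = 2,002.82 / 2,569.50 = 77.95%.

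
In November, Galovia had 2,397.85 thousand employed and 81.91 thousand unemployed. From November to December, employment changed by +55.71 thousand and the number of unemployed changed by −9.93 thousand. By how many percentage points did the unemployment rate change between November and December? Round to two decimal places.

November: labor force = 2,397.85 + 81.91 = 2,479.76; u = 81.91/2,479.76 = 3.30%.
December: labor force = 2,453.56 + 71.98 = 2,525.54; u = 71.98/2,525.54 = 2.85%.
Change = 2.85% − 3.30% = −0.45 pp.

The unemployment rate changed by −0.45 percentage points.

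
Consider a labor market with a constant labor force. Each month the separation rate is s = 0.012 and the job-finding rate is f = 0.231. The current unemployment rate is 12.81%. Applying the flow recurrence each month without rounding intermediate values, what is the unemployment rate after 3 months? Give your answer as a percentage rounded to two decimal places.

Unemployment rate after three months ≈ 8.35%.

With a fixed labor force, u_{t+1} = u_t + s·(1−u_t) − f·u_t = u_t·(1−s−f) + s.
Here 1−s−f = 0.757 and s = 0.012.
u_1 = 0.128100 × 0.757 + 0.012 = 0.108972.
u_2 = 0.108972 × 0.757 + 0.012 = 0.094492.
u_3 = 0.094492 × 0.757 + 0.012 = 0.083530.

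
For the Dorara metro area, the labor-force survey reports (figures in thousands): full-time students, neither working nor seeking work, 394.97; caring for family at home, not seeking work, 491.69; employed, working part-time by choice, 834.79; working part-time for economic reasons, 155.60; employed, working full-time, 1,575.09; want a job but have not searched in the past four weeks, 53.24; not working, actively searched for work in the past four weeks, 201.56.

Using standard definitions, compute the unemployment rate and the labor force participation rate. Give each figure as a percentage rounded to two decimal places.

Employed = 834.79 + 155.60 + 1,575.09 = 2,565.48 thousand (anyone who worked, including part-time for economic reasons, counts as employed).
Unemployed = 201.56 thousand.
Labor force = 2,565.48 + 201.56 = 2,767.04 thousand.
Not in labor force = 394.97 + 491.69 + 53.24 = 939.90 thousand (those not working and not actively searching are outside the labor force — including those who want a job but have given up searching).
Civilian working-age population = 2,767.04 + 939.90 = 3,706.94 thousand.
Unemployment rate = 201.56 / 2,767.04 = 7.28%.
Labor force participation rate = 2,767.04 / 3,706.94 = 74.64%.

Unemployment rate ≈ 7.28%; labor force participation rate ≈ 74.64%.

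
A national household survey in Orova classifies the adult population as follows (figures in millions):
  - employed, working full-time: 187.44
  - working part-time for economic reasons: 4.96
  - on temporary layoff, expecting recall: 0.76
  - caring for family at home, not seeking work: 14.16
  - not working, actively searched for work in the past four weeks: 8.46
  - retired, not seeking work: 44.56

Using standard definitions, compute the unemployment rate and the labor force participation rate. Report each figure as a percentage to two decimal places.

Unemployment rate ≈ 4.57%; labor force participation rate ≈ 77.44%.

Employed = 187.44 + 4.96 = 192.40 million (anyone who worked, including part-time for economic reasons, counts as employed).
Unemployed = 0.76 + 8.46 = 9.22 million (jobless and actively searching, or on temporary layoff).
Labor force = 192.40 + 9.22 = 201.62 million.
Not in labor force = 14.16 + 44.56 = 58.72 million (those not working and not actively searching are outside the labor force).
Civilian working-age population = 201.62 + 58.72 = 260.34 million.
Unemployment rate = 9.22 / 201.62 = 4.57%.
Labor force participation rate = 201.62 / 260.34 = 77.44%.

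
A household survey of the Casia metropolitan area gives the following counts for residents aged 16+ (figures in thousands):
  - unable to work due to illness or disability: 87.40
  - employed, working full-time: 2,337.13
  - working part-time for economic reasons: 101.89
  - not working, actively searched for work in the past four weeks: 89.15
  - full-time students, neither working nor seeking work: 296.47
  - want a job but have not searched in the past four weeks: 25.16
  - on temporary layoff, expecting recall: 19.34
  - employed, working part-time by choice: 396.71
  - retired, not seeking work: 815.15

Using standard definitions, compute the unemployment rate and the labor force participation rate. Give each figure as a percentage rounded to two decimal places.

Employed = 2,337.13 + 101.89 + 396.71 = 2,835.73 thousand (anyone who worked, including part-time for economic reasons, counts as employed).
Unemployed = 89.15 + 19.34 = 108.49 thousand (jobless and actively searching, or on temporary layoff).
Labor force = 2,835.73 + 108.49 = 2,944.22 thousand.
Not in labor force = 87.40 + 296.47 + 25.16 + 815.15 = 1,224.18 thousand (those not working and not actively searching are outside the labor force — including those who want a job but have given up searching).
Civilian working-age population = 2,944.22 + 1,224.18 = 4,168.40 thousand.
Unemployment rate = 108.49 / 2,944.22 = 3.68%.
Labor force participation rate = 2,944.22 / 4,168.40 = 70.63%.

Unemployment rate ≈ 3.68%; labor force participation rate ≈ 70.63%.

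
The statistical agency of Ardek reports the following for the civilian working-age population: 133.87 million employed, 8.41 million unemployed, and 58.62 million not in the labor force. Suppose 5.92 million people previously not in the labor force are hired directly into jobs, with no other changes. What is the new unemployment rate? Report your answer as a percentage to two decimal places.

Initially, labor force = 133.87 + 8.41 = 142.28 million, so u = 8.41/142.28 = 5.91%.
After the change, employed and labor force both rise by 5.92; unemployed unchanged → E = 139.79, U = 8.41, labor force = 148.20 million.
New unemployment rate = 8.41 / 148.20 = 5.67%.

New unemployment rate ≈ 5.67%.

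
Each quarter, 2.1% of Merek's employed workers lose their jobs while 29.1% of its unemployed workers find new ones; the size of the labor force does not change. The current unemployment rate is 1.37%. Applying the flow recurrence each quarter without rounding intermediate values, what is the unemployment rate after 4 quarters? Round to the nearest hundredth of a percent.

With a fixed labor force, u_{t+1} = u_t + s·(1−u_t) − f·u_t = u_t·(1−s−f) + s.
Here 1−s−f = 0.688 and s = 0.021.
u_1 = 0.013700 × 0.688 + 0.021 = 0.030426.
u_2 = 0.030426 × 0.688 + 0.021 = 0.041933.
u_3 = 0.041933 × 0.688 + 0.021 = 0.049850.
u_4 = 0.049850 × 0.688 + 0.021 = 0.055297.

Unemployment rate after four quarters ≈ 5.53%.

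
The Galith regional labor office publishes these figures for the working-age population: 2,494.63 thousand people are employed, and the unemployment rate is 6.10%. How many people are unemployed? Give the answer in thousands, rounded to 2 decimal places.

About 162.06 thousand are unemployed.

Let U be the number unemployed. The labor force is E + U, and U/(E+U) = 0.0610.
So U = 0.0610 × 2,494.63 / (1 − 0.0610) = 152.1724 / 0.9390 ≈ 162.06 thousand.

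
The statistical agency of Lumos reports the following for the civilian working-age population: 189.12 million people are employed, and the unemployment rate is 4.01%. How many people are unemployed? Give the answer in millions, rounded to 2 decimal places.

About 7.90 million are unemployed.

Let U be the number unemployed. The labor force is E + U, and U/(E+U) = 0.0401.
So U = 0.0401 × 189.12 / (1 − 0.0401) = 7.5837 / 0.9599 ≈ 7.90 million.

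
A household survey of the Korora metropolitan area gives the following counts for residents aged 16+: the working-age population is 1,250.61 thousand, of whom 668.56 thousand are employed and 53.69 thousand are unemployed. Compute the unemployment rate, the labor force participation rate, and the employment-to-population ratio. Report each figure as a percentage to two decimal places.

Unemployment rate ≈ 7.43%; labor force participation rate ≈ 57.75%; employment-population ratio ≈ 53.46%.

Labor force = employed + unemployed = 668.56 + 53.69 = 722.25 thousand.
Unemployment rate = 53.69 / 722.25 = 7.43%.
Labor force participation rate = 722.25 / 1,250.61 = 57.75%.
Employment-population ratio = 668.56 / 1,250.61 = 53.46%.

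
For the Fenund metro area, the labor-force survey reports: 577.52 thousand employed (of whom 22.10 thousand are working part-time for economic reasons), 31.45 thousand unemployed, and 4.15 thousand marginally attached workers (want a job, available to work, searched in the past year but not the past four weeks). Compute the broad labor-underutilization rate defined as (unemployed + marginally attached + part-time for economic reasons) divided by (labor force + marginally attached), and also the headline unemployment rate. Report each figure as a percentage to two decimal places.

Broad underutilization rate ≈ 9.41%; headline unemployment rate ≈ 5.16%.

Labor force = 577.52 + 31.45 = 608.97 thousand.
Numerator = 31.45 + 4.15 + 22.10 = 57.70 thousand.
Denominator = 608.97 + 4.15 = 613.12 thousand.
Broad rate = 57.70 / 613.12 = 9.41%.
Headline unemployment rate = 31.45 / 608.97 = 5.16%.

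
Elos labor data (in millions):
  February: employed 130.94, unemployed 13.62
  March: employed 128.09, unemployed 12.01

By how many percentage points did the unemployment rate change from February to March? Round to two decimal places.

The unemployment rate changed by −0.85 percentage points.

February: labor force = 130.94 + 13.62 = 144.56; u = 13.62/144.56 = 9.42%.
March: labor force = 128.09 + 12.01 = 140.10; u = 12.01/140.10 = 8.57%.
Change = 8.57% − 9.42% = −0.85 pp.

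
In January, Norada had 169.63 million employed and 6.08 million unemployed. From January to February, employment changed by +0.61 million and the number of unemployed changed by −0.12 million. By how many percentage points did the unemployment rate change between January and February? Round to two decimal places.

The unemployment rate changed by −0.08 percentage points.

January: labor force = 169.63 + 6.08 = 175.71; u = 6.08/175.71 = 3.46%.
February: labor force = 170.24 + 5.96 = 176.20; u = 5.96/176.20 = 3.38%.
Change = 3.38% − 3.46% = −0.08 pp.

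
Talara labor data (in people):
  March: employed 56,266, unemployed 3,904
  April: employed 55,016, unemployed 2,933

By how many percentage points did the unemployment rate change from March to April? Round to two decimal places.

The unemployment rate changed by −1.43 percentage points.

March: labor force = 56,266 + 3,904 = 60,170; u = 3,904/60,170 = 6.49%.
April: labor force = 55,016 + 2,933 = 57,949; u = 2,933/57,949 = 5.06%.
Change = 5.06% − 6.49% = −1.43 pp.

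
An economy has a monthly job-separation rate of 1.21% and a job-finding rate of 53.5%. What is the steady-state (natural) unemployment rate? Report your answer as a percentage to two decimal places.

Steady-state unemployment rate ≈ 2.21%.

At steady state the flows balance: s·E = f·U, so U/(E+U) = s/(s+f).
u* = 1.21 / (1.21 + 53.5) = 1.21 / 54.71 = 2.21%.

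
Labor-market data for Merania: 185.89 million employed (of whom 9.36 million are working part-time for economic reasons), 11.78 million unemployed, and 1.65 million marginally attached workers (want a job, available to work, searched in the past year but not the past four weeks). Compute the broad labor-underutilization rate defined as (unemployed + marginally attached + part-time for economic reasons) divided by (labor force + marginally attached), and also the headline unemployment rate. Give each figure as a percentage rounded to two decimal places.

Labor force = 185.89 + 11.78 = 197.67 million.
Numerator = 11.78 + 1.65 + 9.36 = 22.79 million.
Denominator = 197.67 + 1.65 = 199.32 million.
Broad rate = 22.79 / 199.32 = 11.43%.
Headline unemployment rate = 11.78 / 197.67 = 5.96%.

Broad underutilization rate ≈ 11.43%; headline unemployment rate ≈ 5.96%.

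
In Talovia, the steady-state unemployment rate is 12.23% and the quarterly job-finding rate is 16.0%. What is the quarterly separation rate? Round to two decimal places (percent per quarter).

From u* = s/(s+f): s = u·f/(1−u).
s = 0.1223 × 16.0 / (1 − 0.1223) = 1.9568 / 0.8777 ≈ 2.23% per quarter.

Separation rate ≈ 2.23% per quarter.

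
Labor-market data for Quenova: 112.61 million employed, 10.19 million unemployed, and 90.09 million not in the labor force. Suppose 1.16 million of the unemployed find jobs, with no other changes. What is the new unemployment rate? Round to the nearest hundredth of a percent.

New unemployment rate ≈ 7.35%.

Initially, labor force = 112.61 + 10.19 = 122.80 million, so u = 10.19/122.80 = 8.30%.
After the change, unemployed falls and employed rises by 1.16; labor force unchanged → E = 113.77, U = 9.03, labor force = 122.80 million.
New unemployment rate = 9.03 / 122.80 = 7.35%.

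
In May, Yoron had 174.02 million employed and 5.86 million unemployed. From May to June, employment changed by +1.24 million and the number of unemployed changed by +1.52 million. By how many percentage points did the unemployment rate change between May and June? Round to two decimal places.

The unemployment rate changed by +0.78 percentage points.

May: labor force = 174.02 + 5.86 = 179.88; u = 5.86/179.88 = 3.26%.
June: labor force = 175.26 + 7.38 = 182.64; u = 7.38/182.64 = 4.04%.
Change = 4.04% − 3.26% = +0.78 pp.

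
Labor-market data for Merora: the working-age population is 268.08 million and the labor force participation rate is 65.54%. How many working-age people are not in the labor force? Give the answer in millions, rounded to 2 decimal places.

Share not in the labor force = 1 − 0.6554 = 0.3446.
Not in labor force = 0.3446 × 268.08 ≈ 92.38 million.

About 92.38 million are not in the labor force.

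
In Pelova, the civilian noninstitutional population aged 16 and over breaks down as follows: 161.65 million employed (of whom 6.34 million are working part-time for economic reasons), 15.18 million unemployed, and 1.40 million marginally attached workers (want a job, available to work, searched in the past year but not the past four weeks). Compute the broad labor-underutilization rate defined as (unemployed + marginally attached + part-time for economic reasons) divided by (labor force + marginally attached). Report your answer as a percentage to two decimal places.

Labor force = 161.65 + 15.18 = 176.83 million.
Numerator = 15.18 + 1.40 + 6.34 = 22.92 million.
Denominator = 176.83 + 1.40 = 178.23 million.
Broad rate = 22.92 / 178.23 = 12.86%.

Broad underutilization rate ≈ 12.86%.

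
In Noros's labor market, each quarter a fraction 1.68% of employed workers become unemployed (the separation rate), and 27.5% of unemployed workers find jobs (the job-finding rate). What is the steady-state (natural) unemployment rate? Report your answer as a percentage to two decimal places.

Steady-state unemployment rate ≈ 5.76%.

At steady state the flows balance: s·E = f·U, so U/(E+U) = s/(s+f).
u* = 1.68 / (1.68 + 27.5) = 1.68 / 29.18 = 5.76%.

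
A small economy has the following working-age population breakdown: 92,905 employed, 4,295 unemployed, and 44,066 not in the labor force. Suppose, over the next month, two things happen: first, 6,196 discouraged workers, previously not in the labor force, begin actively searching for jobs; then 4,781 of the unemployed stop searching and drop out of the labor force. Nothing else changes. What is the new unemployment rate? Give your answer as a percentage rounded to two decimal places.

Initially, labor force = 92,905 + 4,295 = 97,200, so u = 4,295/97,200 = 4.42%.
After the first change, unemployed and labor force both rise by 6,196 → E = 92,905, U = 10,491, labor force = 103,396.
After the second change, unemployed and labor force both fall by 4,781 → E = 92,905, U = 5,710, labor force = 98,615.
New unemployment rate = 5,710 / 98,615 = 5.79%.

New unemployment rate ≈ 5.79%.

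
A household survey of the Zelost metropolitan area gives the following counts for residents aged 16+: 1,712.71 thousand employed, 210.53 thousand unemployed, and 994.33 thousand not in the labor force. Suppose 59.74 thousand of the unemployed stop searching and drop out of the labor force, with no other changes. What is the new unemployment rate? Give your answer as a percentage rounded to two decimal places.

New unemployment rate ≈ 8.09%.

Initially, labor force = 1,712.71 + 210.53 = 1,923.24 thousand, so u = 210.53/1,923.24 = 10.95%.
After the change, unemployed and labor force both fall by 59.74 → E = 1,712.71, U = 150.79, labor force = 1,863.50 thousand.
New unemployment rate = 150.79 / 1,863.50 = 8.09%.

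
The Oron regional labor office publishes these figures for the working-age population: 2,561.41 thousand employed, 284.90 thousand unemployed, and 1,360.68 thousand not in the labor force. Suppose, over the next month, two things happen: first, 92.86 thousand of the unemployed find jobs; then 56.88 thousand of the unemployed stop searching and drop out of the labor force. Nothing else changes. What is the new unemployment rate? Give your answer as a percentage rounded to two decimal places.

New unemployment rate ≈ 4.85%.

Initially, labor force = 2,561.41 + 284.90 = 2,846.31 thousand, so u = 284.90/2,846.31 = 10.01%.
After the first change, unemployed falls and employed rises by 92.86; labor force unchanged → E = 2,654.27, U = 192.04, labor force = 2,846.31 thousand.
After the second change, unemployed and labor force both fall by 56.88 → E = 2,654.27, U = 135.16, labor force = 2,789.43 thousand.
New unemployment rate = 135.16 / 2,789.43 = 4.85%.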